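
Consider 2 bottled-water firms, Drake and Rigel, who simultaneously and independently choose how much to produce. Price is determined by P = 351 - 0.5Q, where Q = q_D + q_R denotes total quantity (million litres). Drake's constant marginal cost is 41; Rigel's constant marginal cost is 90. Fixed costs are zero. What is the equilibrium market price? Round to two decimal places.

160.67

Drake's profit: π_D = (351 - 0.5Q)q_D - (41q_D). Setting ∂π_D/∂q_D = 0: 310 - q_D - (1/2)(q_R) = 0.
Rigel's first-order condition: 261 - q_R - (1/2)(q_D) = 0.
So q_D = (310 - (1/2)q_R) and q_R = (261 - (1/2)q_D).
Solving the pair: q_D = 718/3, q_R = 424/3.
Total output Q = 1142/3, so price P = 351 - (1/2)·(1142/3) = 482/3.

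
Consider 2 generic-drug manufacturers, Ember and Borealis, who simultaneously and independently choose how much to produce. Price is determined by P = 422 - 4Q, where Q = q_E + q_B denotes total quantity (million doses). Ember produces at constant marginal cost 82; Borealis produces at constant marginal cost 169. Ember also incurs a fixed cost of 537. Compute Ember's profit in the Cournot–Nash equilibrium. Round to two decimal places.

4527.69

Ember's profit: π_E = (422 - 4Q)q_E - (82q_E). Setting ∂π_E/∂q_E = 0: 340 - 8q_E - 4(q_B) = 0.
Borealis's first-order condition: 253 - 8q_B - 4(q_E) = 0.
Rearranging gives the reaction functions q_E = (340 - 4q_B)/8 and q_B = (253 - 4q_E)/8.
Solving the pair: q_E = 427/12, q_B = 83/6.
Price P = 422 - 4·(593/12) = 673/3.
Ember's profit: (673/3 - 82)·(427/12) - 537 = 4527.6944.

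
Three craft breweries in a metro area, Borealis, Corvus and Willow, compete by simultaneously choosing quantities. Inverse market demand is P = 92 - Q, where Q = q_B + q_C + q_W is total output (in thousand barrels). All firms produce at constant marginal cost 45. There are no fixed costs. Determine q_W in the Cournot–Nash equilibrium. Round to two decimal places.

A representative firm's profit is π_i = q_i(92 - Q) - 45q_i.
First-order condition (treating rivals' output as given): 47 - 2q_i - Σ_{j≠i} q_j = 0.
By symmetry each firm produces the same amount; substituting Σ_{j≠i} q_j = 2q_i yields q_i = 47/4.

11.75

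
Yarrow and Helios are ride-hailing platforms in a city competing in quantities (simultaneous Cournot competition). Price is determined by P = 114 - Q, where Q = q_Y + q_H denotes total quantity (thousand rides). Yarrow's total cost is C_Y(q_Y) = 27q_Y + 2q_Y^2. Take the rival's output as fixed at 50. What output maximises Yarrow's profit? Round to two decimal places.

6.17

With the rival's output fixed at 50, Yarrow's profit is π_Y = (114 - 50 - q_Y)q_Y - (27q_Y + 2q_Y²) = (64 - q_Y)q_Y - (27q_Y + 2q_Y²).
∂π_Y/∂q_Y = 37 - 6q_Y = 0, so q_Y = 37/6.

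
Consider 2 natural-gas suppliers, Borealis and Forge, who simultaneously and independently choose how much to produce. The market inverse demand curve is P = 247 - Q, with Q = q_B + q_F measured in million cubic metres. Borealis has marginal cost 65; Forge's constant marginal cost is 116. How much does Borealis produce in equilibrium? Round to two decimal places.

Borealis's profit: π_B = (247 - Q)q_B - (65q_B). Setting ∂π_B/∂q_B = 0: 182 - 2q_B - (q_F) = 0.
Forge's profit: π_F = (247 - Q)q_F - (116q_F). Setting ∂π_F/∂q_F = 0: 131 - 2q_F - (q_B) = 0.
So q_B = (182 - q_F)/2 and q_F = (131 - q_B)/2.
Solving the pair: q_B = 233/3, q_F = 80/3.

77.67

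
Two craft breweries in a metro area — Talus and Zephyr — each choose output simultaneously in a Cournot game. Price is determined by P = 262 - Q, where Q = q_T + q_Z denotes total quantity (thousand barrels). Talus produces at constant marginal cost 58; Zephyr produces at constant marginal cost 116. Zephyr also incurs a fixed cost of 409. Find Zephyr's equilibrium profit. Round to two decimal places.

Talus's profit: π_T = (262 - Q)q_T - (58q_T). Setting ∂π_T/∂q_T = 0: 204 - 2q_T - (q_Z) = 0.
Zephyr's profit: π_Z = (262 - Q)q_Z - (116q_Z). Setting ∂π_Z/∂q_Z = 0: 146 - 2q_Z - (q_T) = 0.
So q_T = (204 - q_Z)/2 and q_Z = (146 - q_T)/2.
Solving the pair: q_T = 262/3, q_Z = 88/3.
Price P = 262 - 350/3 = 436/3.
Zephyr's profit: (436/3 - 116)·(88/3) - 409 = 451.4444.

451.44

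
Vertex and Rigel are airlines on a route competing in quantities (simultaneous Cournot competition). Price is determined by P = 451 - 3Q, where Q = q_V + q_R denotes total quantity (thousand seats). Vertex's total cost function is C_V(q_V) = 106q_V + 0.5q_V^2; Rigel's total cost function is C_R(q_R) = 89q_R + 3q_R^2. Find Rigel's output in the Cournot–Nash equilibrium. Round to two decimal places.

Vertex's profit: π_V = (451 - 3Q)q_V - (106q_V + (1/2)q_V²). Setting ∂π_V/∂q_V = 0: 345 - 7q_V - 3(q_R) = 0.
Rigel's profit: π_R = (451 - 3Q)q_R - (89q_R + 3q_R²). Setting ∂π_R/∂q_R = 0: 362 - 12q_R - 3(q_V) = 0.
Best responses: q_V = (345 - 3q_R)/7, q_R = (362 - 3q_V)/12.
Solving the pair: q_V = 1018/25, q_R = 1499/75.

19.99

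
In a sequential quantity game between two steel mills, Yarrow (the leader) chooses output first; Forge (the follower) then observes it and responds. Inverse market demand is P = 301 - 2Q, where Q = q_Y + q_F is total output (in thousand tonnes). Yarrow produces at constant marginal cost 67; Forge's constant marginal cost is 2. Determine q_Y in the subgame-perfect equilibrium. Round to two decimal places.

42.25

Solve by backward induction. Given q_Y, the follower Forge maximises π_F = (301 - 2q_Y - 2q_F)q_F - 2q_F.
Setting the follower's marginal profit to zero, 299 - 2q_Y - 4q_F = 0, i.e. q_F = (299 - 2q_Y)/4.
Yarrow substitutes q_F(q_Y) into its own profit: π_Y = q_Y(301 - 2q_Y - (299 - 2q_Y)/2) - 67q_Y = (303/2 - q_Y)q_Y - 67q_Y.
Maximising: ∂π_Y/∂q_Y = 169/2 - 2q_Y = 0, giving q_Y = 169/4.
Then q_F = (299 - 2·(169/4))/4 = 429/8.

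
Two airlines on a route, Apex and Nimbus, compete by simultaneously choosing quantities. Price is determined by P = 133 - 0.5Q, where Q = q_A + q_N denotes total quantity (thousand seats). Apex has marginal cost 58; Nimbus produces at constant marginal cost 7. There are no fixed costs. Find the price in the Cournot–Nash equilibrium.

66

Apex's profit: π_A = (133 - 0.5Q)q_A - (58q_A). Setting ∂π_A/∂q_A = 0: 75 - q_A - (1/2)(q_N) = 0.
Nimbus's first-order condition: 126 - q_N - (1/2)(q_A) = 0.
Best responses: q_A = (75 - (1/2)q_N), q_N = (126 - (1/2)q_A).
Substituting one into the other gives q_A = 16 and q_N = 118.
Total output Q = 134, so price P = 133 - (1/2)·134 = 66.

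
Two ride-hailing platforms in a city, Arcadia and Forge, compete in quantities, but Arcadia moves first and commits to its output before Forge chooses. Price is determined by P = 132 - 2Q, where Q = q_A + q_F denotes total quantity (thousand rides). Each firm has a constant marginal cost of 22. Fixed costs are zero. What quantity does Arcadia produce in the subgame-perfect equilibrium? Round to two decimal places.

27.50

Solve by backward induction. Given q_A, the follower Forge maximises π_F = (132 - 2q_A - 2q_F)q_F - 22q_F.
Setting the follower's marginal profit to zero, 110 - 2q_A - 4q_F = 0, i.e. q_F = (110 - 2q_A)/4.
The leader anticipates this reaction. Substituting into P = 132 - 2Q gives P = 77 - q_A, so π_A = (77 - q_A)q_A - 22q_A.
Leader FOC: 55 - 2q_A = 0, so q_A = 55/2.
Then q_F = (110 - 2·(55/2))/4 = 55/4.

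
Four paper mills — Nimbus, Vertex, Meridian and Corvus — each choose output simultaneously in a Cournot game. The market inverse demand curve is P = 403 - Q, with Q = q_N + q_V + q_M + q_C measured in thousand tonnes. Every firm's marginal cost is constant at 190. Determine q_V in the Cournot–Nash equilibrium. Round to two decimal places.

42.60

Each firm earns π_i = (403 - Q)q_i - 190q_i.
Setting ∂π_i/∂q_i = 0 with rivals' quantities fixed: 213 - 2q_i - Σ_{j≠i} q_j = 0.
With identical firms every q_j equals q_i, so Σ_{j≠i} q_j = 3q_i and 213 = 5q_i, giving q_i = 213/5.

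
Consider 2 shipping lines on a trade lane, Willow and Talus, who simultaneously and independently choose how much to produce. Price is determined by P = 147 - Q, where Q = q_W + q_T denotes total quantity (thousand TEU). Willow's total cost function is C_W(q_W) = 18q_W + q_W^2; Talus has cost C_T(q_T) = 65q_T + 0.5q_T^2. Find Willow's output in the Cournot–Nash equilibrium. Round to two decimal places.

27.73

Willow's profit: π_W = (147 - Q)q_W - (18q_W + q_W²). Setting ∂π_W/∂q_W = 0: 129 - 4q_W - (q_T) = 0.
Talus's first-order condition: 82 - 3q_T - (q_W) = 0.
Rearranging gives the reaction functions q_W = (129 - q_T)/4 and q_T = (82 - q_W)/3.
Solving the pair: q_W = 305/11, q_T = 199/11.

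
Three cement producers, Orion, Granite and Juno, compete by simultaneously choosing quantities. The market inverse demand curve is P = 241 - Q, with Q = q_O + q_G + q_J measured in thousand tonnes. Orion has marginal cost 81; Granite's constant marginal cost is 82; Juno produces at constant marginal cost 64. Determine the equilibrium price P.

Orion's profit: π_O = (241 - Q)q_O - (81q_O). Setting ∂π_O/∂q_O = 0: 160 - 2q_O - (q_G + q_J) = 0.
Granite's first-order condition: 159 - 2q_G - (q_O + q_J) = 0.
Juno's first-order condition: 177 - 2q_J - (q_O + q_G) = 0.
Adding the 3 first-order conditions: 496 − 4Q = 0, so Q = 124.
Back-substituting: q_O = (160 − 124) = 36, q_G = (159 − 124) = 35, q_J = (177 − 124) = 53.
Total output Q = 124, so price P = 241 - 124 = 117.

117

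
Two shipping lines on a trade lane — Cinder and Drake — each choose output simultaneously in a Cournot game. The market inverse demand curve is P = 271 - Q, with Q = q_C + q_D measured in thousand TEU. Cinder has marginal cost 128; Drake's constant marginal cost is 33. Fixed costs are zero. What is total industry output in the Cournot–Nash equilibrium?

127

Cinder's profit: π_C = (271 - Q)q_C - (128q_C). Setting ∂π_C/∂q_C = 0: 143 - 2q_C - (q_D) = 0.
Drake's first-order condition: 238 - 2q_D - (q_C) = 0.
Best responses: q_C = (143 - q_D)/2, q_D = (238 - q_C)/2.
Solving the pair: q_C = 16, q_D = 111.
Total output Q = 16 + 111 = 127.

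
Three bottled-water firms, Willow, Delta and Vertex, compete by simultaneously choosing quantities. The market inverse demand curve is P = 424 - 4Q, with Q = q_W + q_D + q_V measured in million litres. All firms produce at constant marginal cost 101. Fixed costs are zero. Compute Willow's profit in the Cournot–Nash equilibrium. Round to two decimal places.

1630.14

Each firm earns π_i = (424 - 4Q)q_i - 101q_i.
Setting ∂π_i/∂q_i = 0 with rivals' quantities fixed: 323 - 8q_i - 4·Σ_{j≠i} q_j = 0.
By symmetry each firm produces the same amount; substituting Σ_{j≠i} q_j = 2q_i yields q_i = 323/16.
Price P = 424 - 4·(969/16) = 727/4.
Willow's profit: (727/4 - 101)·(323/16) = 1630.1406.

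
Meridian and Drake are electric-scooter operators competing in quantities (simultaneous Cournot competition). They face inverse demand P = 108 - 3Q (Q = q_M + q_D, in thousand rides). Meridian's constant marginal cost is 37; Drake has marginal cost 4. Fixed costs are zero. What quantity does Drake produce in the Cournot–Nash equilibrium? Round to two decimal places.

15.22

Meridian's profit: π_M = (108 - 3Q)q_M - (37q_M). Setting ∂π_M/∂q_M = 0: 71 - 6q_M - 3(q_D) = 0.
Drake's first-order condition: 104 - 6q_D - 3(q_M) = 0.
Rearranging gives the reaction functions q_M = (71 - 3q_D)/6 and q_D = (104 - 3q_M)/6.
Solving the pair: q_M = 38/9, q_D = 137/9.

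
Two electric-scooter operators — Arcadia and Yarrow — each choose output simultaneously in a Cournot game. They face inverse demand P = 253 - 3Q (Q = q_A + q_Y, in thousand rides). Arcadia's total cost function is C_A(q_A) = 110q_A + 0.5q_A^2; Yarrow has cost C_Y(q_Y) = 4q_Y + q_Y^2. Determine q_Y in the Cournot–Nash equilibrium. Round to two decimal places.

Arcadia's profit: π_A = (253 - 3Q)q_A - (110q_A + (1/2)q_A²). Setting ∂π_A/∂q_A = 0: 143 - 7q_A - 3(q_Y) = 0.
Yarrow's first-order condition: 249 - 8q_Y - 3(q_A) = 0.
So q_A = (143 - 3q_Y)/7 and q_Y = (249 - 3q_A)/8.
Substituting one into the other gives q_A = 397/47 and q_Y = 1314/47.

27.96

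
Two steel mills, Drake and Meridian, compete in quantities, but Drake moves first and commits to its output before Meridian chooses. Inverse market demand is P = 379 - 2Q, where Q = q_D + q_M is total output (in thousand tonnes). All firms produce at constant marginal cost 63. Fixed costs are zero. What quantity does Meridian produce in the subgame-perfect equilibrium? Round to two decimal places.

Solve by backward induction. Given q_D, the follower Meridian maximises π_M = (379 - 2q_D - 2q_M)q_M - 63q_M.
∂π_M/∂q_M = 316 - 2q_D - 4q_M = 0 gives the reaction function q_M = (316 - 2q_D)/4.
The leader anticipates this reaction. Substituting into P = 379 - 2Q gives P = 221 - q_D, so π_D = (221 - q_D)q_D - 63q_D.
The leader's first-order condition 158 - 2q_D = 0 yields q_D = 79.
Then q_M = (316 - 2·79)/4 = 79/2.

39.50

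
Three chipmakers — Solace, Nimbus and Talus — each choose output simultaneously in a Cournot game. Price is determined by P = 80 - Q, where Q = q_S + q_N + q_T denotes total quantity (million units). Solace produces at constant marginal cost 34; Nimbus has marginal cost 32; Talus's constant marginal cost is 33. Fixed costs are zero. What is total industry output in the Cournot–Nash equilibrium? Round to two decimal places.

Solace's profit: π_S = (80 - Q)q_S - (34q_S). Setting ∂π_S/∂q_S = 0: 46 - 2q_S - (q_N + q_T) = 0.
Nimbus's profit: π_N = (80 - Q)q_N - (32q_N). Setting ∂π_N/∂q_N = 0: 48 - 2q_N - (q_S + q_T) = 0.
Talus's first-order condition: 47 - 2q_T - (q_S + q_N) = 0.
Adding the 3 first-order conditions: 141 − 4Q = 0, so Q = 141/4.
Back-substituting: q_S = (46 − 141/4) = 43/4, q_N = (48 − 141/4) = 51/4, q_T = (47 − 141/4) = 47/4.
Total output Q = 43/4 + 51/4 + 47/4 = 141/4.

35.25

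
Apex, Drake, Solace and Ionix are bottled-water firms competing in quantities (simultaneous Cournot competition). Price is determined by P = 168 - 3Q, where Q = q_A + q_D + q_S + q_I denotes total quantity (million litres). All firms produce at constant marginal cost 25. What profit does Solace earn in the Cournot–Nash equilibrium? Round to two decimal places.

272.65

A representative firm's profit is π_i = q_i(168 - 3Q) - 25q_i.
First-order condition (treating rivals' output as given): 143 - 6q_i - 3·Σ_{j≠i} q_j = 0.
By symmetry each firm produces the same amount; substituting Σ_{j≠i} q_j = 3q_i yields q_i = 143/15.
Price P = 168 - 3·(572/15) = 268/5.
Solace's profit: (268/5 - 25)·(143/15) = 272.6533.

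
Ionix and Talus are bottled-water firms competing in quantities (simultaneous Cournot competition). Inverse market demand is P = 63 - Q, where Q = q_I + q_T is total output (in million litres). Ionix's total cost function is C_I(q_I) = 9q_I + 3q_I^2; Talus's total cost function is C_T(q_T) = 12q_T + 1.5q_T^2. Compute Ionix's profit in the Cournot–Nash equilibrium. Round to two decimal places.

126.13

Ionix's profit: π_I = (63 - Q)q_I - (9q_I + 3q_I²). Setting ∂π_I/∂q_I = 0: 54 - 8q_I - (q_T) = 0.
Talus's profit: π_T = (63 - Q)q_T - (12q_T + (3/2)q_T²). Setting ∂π_T/∂q_T = 0: 51 - 5q_T - (q_I) = 0.
Rearranging gives the reaction functions q_I = (54 - q_T)/8 and q_T = (51 - q_I)/5.
Substituting one into the other gives q_I = 73/13 and q_T = 118/13.
Price P = 63 - 191/13 = 628/13.
Ionix's profit: (628/13)·(73/13) - 9·(73/13) - 3(73/13)² = 126.1302.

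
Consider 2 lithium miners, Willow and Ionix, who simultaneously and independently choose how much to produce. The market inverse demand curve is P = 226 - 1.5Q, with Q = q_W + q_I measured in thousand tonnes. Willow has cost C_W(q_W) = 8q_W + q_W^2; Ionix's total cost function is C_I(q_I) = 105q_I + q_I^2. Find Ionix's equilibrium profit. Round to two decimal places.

373.31

Willow's profit: π_W = (226 - 1.5Q)q_W - (8q_W + q_W²). Setting ∂π_W/∂q_W = 0: 218 - 5q_W - (3/2)(q_I) = 0.
Ionix's first-order condition: 121 - 5q_I - (3/2)(q_W) = 0.
Best responses: q_W = (218 - (3/2)q_I)/5, q_I = (121 - (3/2)q_W)/5.
Solving the pair: q_W = 39.9341, q_I = 1112/91.
Price P = 226 - (3/2)·(678/13) = 1921/13.
Ionix's profit: (1921/13)·(1112/91) - 105·(1112/91) - (1112/91)² = 373.3076.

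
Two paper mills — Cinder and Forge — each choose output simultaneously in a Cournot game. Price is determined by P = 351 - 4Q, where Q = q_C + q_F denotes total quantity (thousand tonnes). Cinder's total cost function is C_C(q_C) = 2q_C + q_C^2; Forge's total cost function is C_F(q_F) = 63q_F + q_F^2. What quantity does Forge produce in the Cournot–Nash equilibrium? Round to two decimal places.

17.67

Cinder's profit: π_C = (351 - 4Q)q_C - (2q_C + q_C²). Setting ∂π_C/∂q_C = 0: 349 - 10q_C - 4(q_F) = 0.
Forge's profit: π_F = (351 - 4Q)q_F - (63q_F + q_F²). Setting ∂π_F/∂q_F = 0: 288 - 10q_F - 4(q_C) = 0.
So q_C = (349 - 4q_F)/10 and q_F = (288 - 4q_C)/10.
Solving the pair: q_C = 167/6, q_F = 53/3.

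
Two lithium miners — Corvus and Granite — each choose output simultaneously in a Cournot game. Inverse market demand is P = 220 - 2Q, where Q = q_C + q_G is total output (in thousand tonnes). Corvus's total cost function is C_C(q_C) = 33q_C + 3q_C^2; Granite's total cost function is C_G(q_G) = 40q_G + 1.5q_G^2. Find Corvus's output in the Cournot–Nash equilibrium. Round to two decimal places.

Corvus's profit: π_C = (220 - 2Q)q_C - (33q_C + 3q_C²). Setting ∂π_C/∂q_C = 0: 187 - 10q_C - 2(q_G) = 0.
Granite's first-order condition: 180 - 7q_G - 2(q_C) = 0.
Best responses: q_C = (187 - 2q_G)/10, q_G = (180 - 2q_C)/7.
Solving the pair: q_C = 949/66, q_G = 713/33.

14.38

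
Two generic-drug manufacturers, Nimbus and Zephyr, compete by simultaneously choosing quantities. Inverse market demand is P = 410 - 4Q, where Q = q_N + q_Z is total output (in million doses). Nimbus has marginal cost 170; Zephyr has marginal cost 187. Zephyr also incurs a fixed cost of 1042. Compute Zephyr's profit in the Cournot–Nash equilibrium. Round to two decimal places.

Nimbus's profit: π_N = (410 - 4Q)q_N - (170q_N). Setting ∂π_N/∂q_N = 0: 240 - 8q_N - 4(q_Z) = 0.
Zephyr's first-order condition: 223 - 8q_Z - 4(q_N) = 0.
So q_N = (240 - 4q_Z)/8 and q_Z = (223 - 4q_N)/8.
Solving the pair: q_N = 257/12, q_Z = 103/6.
Price P = 410 - 4·(463/12) = 767/3.
Zephyr's profit: (767/3 - 187)·(103/6) - 1042 = 1231/9.

136.78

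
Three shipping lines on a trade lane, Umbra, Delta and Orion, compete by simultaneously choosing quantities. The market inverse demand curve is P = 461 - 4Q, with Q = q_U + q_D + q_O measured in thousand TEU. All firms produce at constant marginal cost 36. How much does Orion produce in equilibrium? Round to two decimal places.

26.56

A representative firm's profit is π_i = q_i(461 - 4Q) - 36q_i.
Setting ∂π_i/∂q_i = 0 with rivals' quantities fixed: 425 - 8q_i - 4·Σ_{j≠i} q_j = 0.
By symmetry each firm produces the same amount; substituting Σ_{j≠i} q_j = 2q_i yields q_i = 425/16.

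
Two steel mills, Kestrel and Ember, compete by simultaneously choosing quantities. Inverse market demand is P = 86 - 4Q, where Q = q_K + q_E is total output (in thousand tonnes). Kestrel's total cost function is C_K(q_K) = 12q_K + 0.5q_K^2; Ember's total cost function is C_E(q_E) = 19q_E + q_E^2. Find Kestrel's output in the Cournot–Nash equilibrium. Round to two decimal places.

6.38

Kestrel's profit: π_K = (86 - 4Q)q_K - (12q_K + (1/2)q_K²). Setting ∂π_K/∂q_K = 0: 74 - 9q_K - 4(q_E) = 0.
Ember's profit: π_E = (86 - 4Q)q_E - (19q_E + q_E²). Setting ∂π_E/∂q_E = 0: 67 - 10q_E - 4(q_K) = 0.
Best responses: q_K = (74 - 4q_E)/9, q_E = (67 - 4q_K)/10.
Substituting one into the other gives q_K = 236/37 and q_E = 307/74.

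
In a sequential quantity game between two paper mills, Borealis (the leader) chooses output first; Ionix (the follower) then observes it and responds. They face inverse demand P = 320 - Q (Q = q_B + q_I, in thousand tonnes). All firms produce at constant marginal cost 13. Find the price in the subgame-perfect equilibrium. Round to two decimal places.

Solve by backward induction. Given q_B, the follower Ionix maximises π_I = (320 - q_B - q_I)q_I - 13q_I.
Follower FOC: 307 - q_B - 2q_I = 0, so q_I(q_B) = (307 - q_B)/2.
The leader anticipates this reaction. Substituting into P = 320 - Q gives P = 333/2 - (1/2)q_B, so π_B = (333/2 - (1/2)q_B)q_B - 13q_B.
The leader's first-order condition 307/2 - q_B = 0 yields q_B = 307/2.
Then q_I = (307 - 307/2)/2 = 307/4.
Total output Q = 921/4, so price P = 320 - 921/4 = 359/4.

89.75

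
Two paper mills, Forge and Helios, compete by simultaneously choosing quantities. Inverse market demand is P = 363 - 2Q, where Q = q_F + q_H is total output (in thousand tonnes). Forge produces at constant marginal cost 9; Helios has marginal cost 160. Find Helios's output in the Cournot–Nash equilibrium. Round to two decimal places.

8.67

Forge's profit: π_F = (363 - 2Q)q_F - (9q_F). Setting ∂π_F/∂q_F = 0: 354 - 4q_F - 2(q_H) = 0.
Helios's profit: π_H = (363 - 2Q)q_H - (160q_H). Setting ∂π_H/∂q_H = 0: 203 - 4q_H - 2(q_F) = 0.
Best responses: q_F = (354 - 2q_H)/4, q_H = (203 - 2q_F)/4.
Substituting one into the other gives q_F = 505/6 and q_H = 26/3.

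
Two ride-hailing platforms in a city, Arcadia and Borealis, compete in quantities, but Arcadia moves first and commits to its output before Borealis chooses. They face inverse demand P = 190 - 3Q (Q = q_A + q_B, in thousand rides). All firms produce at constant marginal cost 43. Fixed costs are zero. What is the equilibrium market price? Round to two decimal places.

The follower Borealis best-responds to any q_A: π_B = (190 - 3Q)q_B - 43q_B.
∂π_B/∂q_B = 147 - 3q_A - 6q_B = 0 gives the reaction function q_B = (147 - 3q_A)/6.
The leader anticipates this reaction. Substituting into P = 190 - 3Q gives P = 233/2 - (3/2)q_A, so π_A = (233/2 - (3/2)q_A)q_A - 43q_A.
The leader's first-order condition 147/2 - 3q_A = 0 yields q_A = 49/2.
Then q_B = (147 - 3·(49/2))/6 = 49/4.
Total output Q = 147/4, so price P = 190 - 3·(147/4) = 319/4.

79.75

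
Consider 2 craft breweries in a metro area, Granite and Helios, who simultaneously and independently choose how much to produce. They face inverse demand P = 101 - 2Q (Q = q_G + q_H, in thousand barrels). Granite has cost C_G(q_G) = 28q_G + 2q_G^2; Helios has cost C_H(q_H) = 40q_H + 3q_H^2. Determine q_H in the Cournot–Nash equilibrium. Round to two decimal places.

Granite's profit: π_G = (101 - 2Q)q_G - (28q_G + 2q_G²). Setting ∂π_G/∂q_G = 0: 73 - 8q_G - 2(q_H) = 0.
Helios's profit: π_H = (101 - 2Q)q_H - (40q_H + 3q_H²). Setting ∂π_H/∂q_H = 0: 61 - 10q_H - 2(q_G) = 0.
Rearranging gives the reaction functions q_G = (73 - 2q_H)/8 and q_H = (61 - 2q_G)/10.
Solving the pair: q_G = 8, q_H = 9/2.

4.50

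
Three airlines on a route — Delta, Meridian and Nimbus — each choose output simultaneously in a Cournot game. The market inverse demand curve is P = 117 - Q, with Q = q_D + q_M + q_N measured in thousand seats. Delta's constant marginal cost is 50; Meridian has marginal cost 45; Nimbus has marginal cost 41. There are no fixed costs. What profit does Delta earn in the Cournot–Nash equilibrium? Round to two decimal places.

175.56

Delta's profit: π_D = (117 - Q)q_D - (50q_D). Setting ∂π_D/∂q_D = 0: 67 - 2q_D - (q_M + q_N) = 0.
Meridian's first-order condition: 72 - 2q_M - (q_D + q_N) = 0.
Nimbus's first-order condition: 76 - 2q_N - (q_D + q_M) = 0.
Adding the 3 conditions: 215 − 2Q − 2Q = 0, i.e. Q = 215/4.
Back-substituting: q_D = (67 − 215/4) = 53/4, q_M = (72 − 215/4) = 73/4, q_N = (76 − 215/4) = 89/4.
Price P = 117 - 215/4 = 253/4.
Delta's profit: (253/4 - 50)·(53/4) = 175.5625.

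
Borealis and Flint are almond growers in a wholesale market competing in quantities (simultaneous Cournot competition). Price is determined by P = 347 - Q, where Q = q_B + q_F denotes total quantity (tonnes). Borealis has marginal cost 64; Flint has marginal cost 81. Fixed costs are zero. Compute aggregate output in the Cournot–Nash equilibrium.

183

Borealis's profit: π_B = (347 - Q)q_B - (64q_B). Setting ∂π_B/∂q_B = 0: 283 - 2q_B - (q_F) = 0.
Flint's first-order condition: 266 - 2q_F - (q_B) = 0.
Rearranging gives the reaction functions q_B = (283 - q_F)/2 and q_F = (266 - q_B)/2.
Substituting one into the other gives q_B = 100 and q_F = 83.
Total output Q = 100 + 83 = 183.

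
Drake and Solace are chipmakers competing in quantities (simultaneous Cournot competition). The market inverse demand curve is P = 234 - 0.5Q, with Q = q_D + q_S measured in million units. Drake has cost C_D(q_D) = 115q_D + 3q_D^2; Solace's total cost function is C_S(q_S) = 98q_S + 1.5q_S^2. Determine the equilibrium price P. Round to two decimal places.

Drake's profit: π_D = (234 - 0.5Q)q_D - (115q_D + 3q_D²). Setting ∂π_D/∂q_D = 0: 119 - 7q_D - (1/2)(q_S) = 0.
Solace's first-order condition: 136 - 4q_S - (1/2)(q_D) = 0.
Rearranging gives the reaction functions q_D = (119 - (1/2)q_S)/7 and q_S = (136 - (1/2)q_D)/4.
Substituting one into the other gives q_D = 544/37 and q_S = 1190/37.
Total output Q = 1734/37, so price P = 234 - (1/2)·(1734/37) = 210.5676.

210.57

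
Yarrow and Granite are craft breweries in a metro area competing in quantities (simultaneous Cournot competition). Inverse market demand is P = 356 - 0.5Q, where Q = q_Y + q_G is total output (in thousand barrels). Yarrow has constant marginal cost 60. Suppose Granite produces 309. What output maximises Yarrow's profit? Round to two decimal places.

With the rival's output fixed at 309, Yarrow's profit is π_Y = (356 - (1/2)·309 - (1/2)q_Y)q_Y - (60q_Y) = (403/2 - (1/2)q_Y)q_Y - (60q_Y).
∂π_Y/∂q_Y = 283/2 - q_Y = 0, so q_Y = 283/2.

141.50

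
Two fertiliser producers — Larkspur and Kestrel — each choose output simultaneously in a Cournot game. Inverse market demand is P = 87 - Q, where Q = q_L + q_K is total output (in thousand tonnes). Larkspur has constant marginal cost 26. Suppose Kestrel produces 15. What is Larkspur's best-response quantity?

23

With the rival's output fixed at 15, Larkspur's profit is π_L = (87 - 15 - q_L)q_L - (26q_L) = (72 - q_L)q_L - (26q_L).
∂π_L/∂q_L = 46 - 2q_L = 0, so q_L = 23.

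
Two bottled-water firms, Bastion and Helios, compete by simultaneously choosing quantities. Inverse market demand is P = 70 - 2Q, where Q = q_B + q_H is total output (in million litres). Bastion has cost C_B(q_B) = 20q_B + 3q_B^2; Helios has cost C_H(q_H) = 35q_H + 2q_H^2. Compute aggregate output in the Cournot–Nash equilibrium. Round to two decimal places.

7.63

Bastion's profit: π_B = (70 - 2Q)q_B - (20q_B + 3q_B²). Setting ∂π_B/∂q_B = 0: 50 - 10q_B - 2(q_H) = 0.
Helios's profit: π_H = (70 - 2Q)q_H - (35q_H + 2q_H²). Setting ∂π_H/∂q_H = 0: 35 - 8q_H - 2(q_B) = 0.
Best responses: q_B = (50 - 2q_H)/10, q_H = (35 - 2q_B)/8.
Substituting one into the other gives q_B = 165/38 and q_H = 125/38.
Total output Q = 165/38 + 125/38 = 145/19.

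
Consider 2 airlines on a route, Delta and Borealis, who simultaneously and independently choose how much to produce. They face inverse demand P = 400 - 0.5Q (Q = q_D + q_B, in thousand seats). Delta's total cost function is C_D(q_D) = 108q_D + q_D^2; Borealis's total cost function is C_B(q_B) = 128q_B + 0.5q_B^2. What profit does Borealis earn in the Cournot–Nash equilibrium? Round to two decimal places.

Delta's profit: π_D = (400 - 0.5Q)q_D - (108q_D + q_D²). Setting ∂π_D/∂q_D = 0: 292 - 3q_D - (1/2)(q_B) = 0.
Borealis's profit: π_B = (400 - 0.5Q)q_B - (128q_B + (1/2)q_B²). Setting ∂π_B/∂q_B = 0: 272 - 2q_B - (1/2)(q_D) = 0.
So q_D = (292 - (1/2)q_B)/3 and q_B = (272 - (1/2)q_D)/2.
Substituting one into the other gives q_D = 1792/23 and q_B = 116.5217.
Price P = 400 - (1/2)·194.4348 = 302.7826.
Borealis's profit: 302.7826·116.5217 - 128·116.5217 - (1/2)·116.5217² = 13577.3157.

13577.32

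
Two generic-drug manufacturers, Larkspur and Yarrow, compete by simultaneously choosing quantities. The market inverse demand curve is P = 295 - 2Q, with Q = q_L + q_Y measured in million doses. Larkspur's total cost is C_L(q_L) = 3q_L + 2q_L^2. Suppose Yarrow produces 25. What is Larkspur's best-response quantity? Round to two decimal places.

30.25

With the rival's output fixed at 25, Larkspur's profit is π_L = (295 - 2·25 - 2q_L)q_L - (3q_L + 2q_L²) = (245 - 2q_L)q_L - (3q_L + 2q_L²).
∂π_L/∂q_L = 242 - 8q_L = 0, so q_L = 121/4.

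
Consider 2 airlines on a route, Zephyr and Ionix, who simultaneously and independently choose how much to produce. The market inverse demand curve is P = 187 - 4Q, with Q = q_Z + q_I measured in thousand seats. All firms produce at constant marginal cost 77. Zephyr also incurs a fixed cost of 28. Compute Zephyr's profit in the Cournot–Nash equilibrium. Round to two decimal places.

308.11

Each firm earns π_i = (187 - 4Q)q_i - 77q_i.
First-order condition (treating rivals' output as given): 110 - 8q_i - 4q_j = 0.
With identical firms every q_j equals q_i, so q_j = q_i and 110 = 12q_i, giving q_i = 55/6.
Price P = 187 - 4·(55/3) = 341/3.
Zephyr's profit: (341/3 - 77)·(55/6) - 28 = 308.1111.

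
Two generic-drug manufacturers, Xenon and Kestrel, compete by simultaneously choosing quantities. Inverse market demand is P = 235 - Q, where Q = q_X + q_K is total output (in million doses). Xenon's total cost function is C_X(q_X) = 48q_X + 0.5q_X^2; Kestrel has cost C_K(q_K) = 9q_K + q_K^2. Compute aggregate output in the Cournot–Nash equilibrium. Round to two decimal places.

Xenon's profit: π_X = (235 - Q)q_X - (48q_X + (1/2)q_X²). Setting ∂π_X/∂q_X = 0: 187 - 3q_X - (q_K) = 0.
Kestrel's first-order condition: 226 - 4q_K - (q_X) = 0.
So q_X = (187 - q_K)/3 and q_K = (226 - q_X)/4.
Solving the pair: q_X = 522/11, q_K = 491/11.
Total output Q = 522/11 + 491/11 = 1013/11.

92.09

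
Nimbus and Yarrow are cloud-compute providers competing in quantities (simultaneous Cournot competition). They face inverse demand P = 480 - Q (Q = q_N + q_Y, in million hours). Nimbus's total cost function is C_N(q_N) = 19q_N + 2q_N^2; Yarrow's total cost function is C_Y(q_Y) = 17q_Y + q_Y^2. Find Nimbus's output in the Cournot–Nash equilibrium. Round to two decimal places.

Nimbus's profit: π_N = (480 - Q)q_N - (19q_N + 2q_N²). Setting ∂π_N/∂q_N = 0: 461 - 6q_N - (q_Y) = 0.
Yarrow's profit: π_Y = (480 - Q)q_Y - (17q_Y + q_Y²). Setting ∂π_Y/∂q_Y = 0: 463 - 4q_Y - (q_N) = 0.
So q_N = (461 - q_Y)/6 and q_Y = (463 - q_N)/4.
Substituting one into the other gives q_N = 1381/23 and q_Y = 100.7391.

60.04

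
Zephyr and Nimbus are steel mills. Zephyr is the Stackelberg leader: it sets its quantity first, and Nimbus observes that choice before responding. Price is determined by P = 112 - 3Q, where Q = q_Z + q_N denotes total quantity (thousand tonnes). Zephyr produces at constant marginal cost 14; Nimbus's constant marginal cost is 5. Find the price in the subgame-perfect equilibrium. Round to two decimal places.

36.25

Solve by backward induction. Given q_Z, the follower Nimbus maximises π_N = (112 - 3q_Z - 3q_N)q_N - 5q_N.
∂π_N/∂q_N = 107 - 3q_Z - 6q_N = 0 gives the reaction function q_N = (107 - 3q_Z)/6.
The leader anticipates this reaction. Substituting into P = 112 - 3Q gives P = 117/2 - (3/2)q_Z, so π_Z = (117/2 - (3/2)q_Z)q_Z - 14q_Z.
Maximising: ∂π_Z/∂q_Z = 89/2 - 3q_Z = 0, giving q_Z = 89/6.
Then q_N = (107 - 3·(89/6))/6 = 125/12.
Total output Q = 101/4, so price P = 112 - 3·(101/4) = 145/4.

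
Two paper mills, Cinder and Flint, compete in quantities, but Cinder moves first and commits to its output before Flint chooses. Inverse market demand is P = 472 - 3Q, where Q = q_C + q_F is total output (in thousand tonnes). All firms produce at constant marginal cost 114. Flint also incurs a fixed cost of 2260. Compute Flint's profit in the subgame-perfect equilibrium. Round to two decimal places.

Solve by backward induction. Given q_C, the follower Flint maximises π_F = (472 - 3q_C - 3q_F)q_F - 114q_F.
∂π_F/∂q_F = 358 - 3q_C - 6q_F = 0 gives the reaction function q_F = (358 - 3q_C)/6.
Cinder substitutes q_F(q_C) into its own profit: π_C = q_C(472 - 3q_C - (358 - 3q_C)/2) - 114q_C = (293 - (3/2)q_C)q_C - 114q_C.
Leader FOC: 179 - 3q_C = 0, so q_C = 179/3.
Then q_F = (358 - 3·(179/3))/6 = 179/6.
Price P = 472 - 3·(179/2) = 407/2.
Flint's profit: (407/2 - 114)·(179/6) - 2260 = 410.0833.

410.08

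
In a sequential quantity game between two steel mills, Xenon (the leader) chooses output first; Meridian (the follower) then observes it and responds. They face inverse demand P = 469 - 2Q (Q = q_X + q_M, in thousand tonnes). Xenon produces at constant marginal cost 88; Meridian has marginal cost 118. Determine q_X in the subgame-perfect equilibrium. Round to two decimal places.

102.75

Solve by backward induction. Given q_X, the follower Meridian maximises π_M = (469 - 2q_X - 2q_M)q_M - 118q_M.
Follower FOC: 351 - 2q_X - 4q_M = 0, so q_M(q_X) = (351 - 2q_X)/4.
Xenon substitutes q_M(q_X) into its own profit: π_X = q_X(469 - 2q_X - (351 - 2q_X)/2) - 88q_X = (587/2 - q_X)q_X - 88q_X.
Leader FOC: 411/2 - 2q_X = 0, so q_X = 411/4.
Then q_M = (351 - 2·(411/4))/4 = 291/8.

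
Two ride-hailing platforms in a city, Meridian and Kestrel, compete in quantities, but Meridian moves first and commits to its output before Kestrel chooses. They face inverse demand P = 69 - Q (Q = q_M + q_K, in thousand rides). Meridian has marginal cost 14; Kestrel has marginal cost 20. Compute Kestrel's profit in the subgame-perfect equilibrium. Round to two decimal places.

Solve by backward induction. Given q_M, the follower Kestrel maximises π_K = (69 - q_M - q_K)q_K - 20q_K.
Follower FOC: 49 - q_M - 2q_K = 0, so q_K(q_M) = (49 - q_M)/2.
Meridian substitutes q_K(q_M) into its own profit: π_M = q_M(69 - q_M - (49 - q_M)/2) - 14q_M = (89/2 - (1/2)q_M)q_M - 14q_M.
The leader's first-order condition 61/2 - q_M = 0 yields q_M = 61/2.
Then q_K = (49 - 61/2)/2 = 37/4.
Price P = 69 - 159/4 = 117/4.
Kestrel's profit: (117/4 - 20)·(37/4) = 1369/16.

85.56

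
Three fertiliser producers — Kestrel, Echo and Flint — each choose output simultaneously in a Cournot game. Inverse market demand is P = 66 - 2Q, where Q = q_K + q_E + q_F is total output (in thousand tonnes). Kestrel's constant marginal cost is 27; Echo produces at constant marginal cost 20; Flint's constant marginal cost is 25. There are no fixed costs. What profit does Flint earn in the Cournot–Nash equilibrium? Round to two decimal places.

45.13

Kestrel's profit: π_K = (66 - 2Q)q_K - (27q_K). Setting ∂π_K/∂q_K = 0: 39 - 4q_K - 2(q_E + q_F) = 0.
Echo's profit: π_E = (66 - 2Q)q_E - (20q_E). Setting ∂π_E/∂q_E = 0: 46 - 4q_E - 2(q_K + q_F) = 0.
Flint's profit: π_F = (66 - 2Q)q_F - (25q_F). Setting ∂π_F/∂q_F = 0: 41 - 4q_F - 2(q_K + q_E) = 0.
Adding the 3 first-order conditions: 126 − 8Q = 0, so Q = 63/4.
Back-substituting: q_K = (39 − 63/2)/2 = 15/4, q_E = (46 − 63/2)/2 = 29/4, q_F = (41 − 63/2)/2 = 19/4.
Price P = 66 - 2·(63/4) = 69/2.
Flint's profit: (69/2 - 25)·(19/4) = 361/8.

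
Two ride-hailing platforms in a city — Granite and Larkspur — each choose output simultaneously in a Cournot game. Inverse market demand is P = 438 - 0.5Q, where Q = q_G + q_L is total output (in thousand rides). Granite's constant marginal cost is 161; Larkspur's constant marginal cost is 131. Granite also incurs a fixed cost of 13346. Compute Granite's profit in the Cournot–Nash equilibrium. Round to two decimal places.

211.56

Granite's profit: π_G = (438 - 0.5Q)q_G - (161q_G). Setting ∂π_G/∂q_G = 0: 277 - q_G - (1/2)(q_L) = 0.
Larkspur's profit: π_L = (438 - 0.5Q)q_L - (131q_L). Setting ∂π_L/∂q_L = 0: 307 - q_L - (1/2)(q_G) = 0.
Best responses: q_G = (277 - (1/2)q_L), q_L = (307 - (1/2)q_G).
Substituting one into the other gives q_G = 494/3 and q_L = 674/3.
Price P = 438 - (1/2)·(1168/3) = 730/3.
Granite's profit: (730/3 - 161)·(494/3) - 13346 = 1904/9.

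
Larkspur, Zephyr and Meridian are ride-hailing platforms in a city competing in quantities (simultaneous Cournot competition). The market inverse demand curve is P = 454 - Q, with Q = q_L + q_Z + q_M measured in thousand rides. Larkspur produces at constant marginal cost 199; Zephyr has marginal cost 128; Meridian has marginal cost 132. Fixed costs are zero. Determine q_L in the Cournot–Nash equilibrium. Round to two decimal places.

Larkspur's profit: π_L = (454 - Q)q_L - (199q_L). Setting ∂π_L/∂q_L = 0: 255 - 2q_L - (q_Z + q_M) = 0.
Zephyr's first-order condition: 326 - 2q_Z - (q_L + q_M) = 0.
Meridian's profit: π_M = (454 - Q)q_M - (132q_M). Setting ∂π_M/∂q_M = 0: 322 - 2q_M - (q_L + q_Z) = 0.
Adding the 3 first-order conditions: 903 − 4Q = 0, so Q = 903/4.
Back-substituting: q_L = (255 − 903/4) = 117/4, q_Z = (326 − 903/4) = 401/4, q_M = (322 − 903/4) = 385/4.

29.25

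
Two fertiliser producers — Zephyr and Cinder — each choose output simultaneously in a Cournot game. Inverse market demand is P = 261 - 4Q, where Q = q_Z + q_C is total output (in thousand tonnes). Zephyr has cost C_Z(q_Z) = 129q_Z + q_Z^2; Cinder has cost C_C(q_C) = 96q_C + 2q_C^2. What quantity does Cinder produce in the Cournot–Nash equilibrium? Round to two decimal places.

10.79

Zephyr's profit: π_Z = (261 - 4Q)q_Z - (129q_Z + q_Z²). Setting ∂π_Z/∂q_Z = 0: 132 - 10q_Z - 4(q_C) = 0.
Cinder's first-order condition: 165 - 12q_C - 4(q_Z) = 0.
So q_Z = (132 - 4q_C)/10 and q_C = (165 - 4q_Z)/12.
Substituting one into the other gives q_Z = 231/26 and q_C = 561/52.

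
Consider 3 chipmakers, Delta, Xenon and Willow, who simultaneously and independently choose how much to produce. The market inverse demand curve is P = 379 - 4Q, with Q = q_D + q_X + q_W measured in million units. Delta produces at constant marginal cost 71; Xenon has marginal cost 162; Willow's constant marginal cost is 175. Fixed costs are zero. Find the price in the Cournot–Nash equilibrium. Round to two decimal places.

Delta's profit: π_D = (379 - 4Q)q_D - (71q_D). Setting ∂π_D/∂q_D = 0: 308 - 8q_D - 4(q_X + q_W) = 0.
Xenon's profit: π_X = (379 - 4Q)q_X - (162q_X). Setting ∂π_X/∂q_X = 0: 217 - 8q_X - 4(q_D + q_W) = 0.
Willow's first-order condition: 204 - 8q_W - 4(q_D + q_X) = 0.
Summing all 3 equations gives 729 − 16Q = 0, hence Q = 729/16.
Back-substituting: q_D = (308 − 729/4)/4 = 503/16, q_X = (217 − 729/4)/4 = 139/16, q_W = (204 − 729/4)/4 = 87/16.
Total output Q = 729/16, so price P = 379 - 4·(729/16) = 787/4.

196.75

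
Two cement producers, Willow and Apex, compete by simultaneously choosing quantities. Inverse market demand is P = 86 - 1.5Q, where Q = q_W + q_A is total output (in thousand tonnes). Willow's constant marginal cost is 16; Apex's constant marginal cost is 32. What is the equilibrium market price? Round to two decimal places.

Willow's profit: π_W = (86 - 1.5Q)q_W - (16q_W). Setting ∂π_W/∂q_W = 0: 70 - 3q_W - (3/2)(q_A) = 0.
Apex's first-order condition: 54 - 3q_A - (3/2)(q_W) = 0.
Best responses: q_W = (70 - (3/2)q_A)/3, q_A = (54 - (3/2)q_W)/3.
Solving the pair: q_W = 172/9, q_A = 76/9.
Total output Q = 248/9, so price P = 86 - (3/2)·(248/9) = 134/3.

44.67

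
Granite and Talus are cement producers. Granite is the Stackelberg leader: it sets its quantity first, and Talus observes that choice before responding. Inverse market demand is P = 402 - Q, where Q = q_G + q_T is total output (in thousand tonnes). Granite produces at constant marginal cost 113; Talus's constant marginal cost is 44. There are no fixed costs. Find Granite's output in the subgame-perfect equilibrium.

110

The follower Talus best-responds to any q_G: π_T = (402 - Q)q_T - 44q_T.
Setting the follower's marginal profit to zero, 358 - q_G - 2q_T = 0, i.e. q_T = (358 - q_G)/2.
The leader anticipates this reaction. Substituting into P = 402 - Q gives P = 223 - (1/2)q_G, so π_G = (223 - (1/2)q_G)q_G - 113q_G.
Maximising: ∂π_G/∂q_G = 110 - q_G = 0, giving q_G = 110.
Then q_T = (358 - 110)/2 = 124.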